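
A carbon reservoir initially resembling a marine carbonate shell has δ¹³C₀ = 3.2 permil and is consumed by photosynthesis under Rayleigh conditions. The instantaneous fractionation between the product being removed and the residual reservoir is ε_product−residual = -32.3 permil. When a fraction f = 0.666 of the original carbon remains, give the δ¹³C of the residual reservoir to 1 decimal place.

Rayleigh residual: δ_res = (δ₀ + 1000)·f^(α−1) − 1000
α = ε/1000 + 1 = 0.96770, so α − 1 = -0.03230
f^(α−1) = 0.666^(-0.03230) = 1.013215
δ_res = (3.2 + 1000) × 1.013215 − 1000 = 1016.458 − 1000 = 16.46 permil

16.5 permil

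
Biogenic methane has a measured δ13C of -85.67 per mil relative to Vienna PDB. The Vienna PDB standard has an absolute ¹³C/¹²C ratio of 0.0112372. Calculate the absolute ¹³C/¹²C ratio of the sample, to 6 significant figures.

0.0102745

R_sample = R_standard × (δ13C/1000 + 1)
R_sample = 0.0112372 × (-85.67/1000 + 1) = 0.0112372 × 0.914330
R_sample = 0.0102745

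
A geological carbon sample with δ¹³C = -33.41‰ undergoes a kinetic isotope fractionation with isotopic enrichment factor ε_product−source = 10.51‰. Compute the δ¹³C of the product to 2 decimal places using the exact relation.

To first order, δ_product ≈ δ_source + ε = -22.90‰.
Exactly, δ_product = (δ_source + 1000)·(ε/1000 + 1) − 1000.
δ_product = (-33.41 + 1000) × (10.51/1000 + 1) − 1000
δ_product = -23.251‰

-23.25‰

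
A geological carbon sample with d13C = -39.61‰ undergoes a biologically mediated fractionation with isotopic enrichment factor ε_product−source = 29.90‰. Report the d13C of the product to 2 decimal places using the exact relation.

-10.89‰

To first order, δ_product ≈ δ_source + ε = -9.71‰.
Exactly, δ_product = (δ_source + 1000)·(ε/1000 + 1) − 1000.
δ_product = (-39.61 + 1000) × (29.90/1000 + 1) − 1000
δ_product = -10.894‰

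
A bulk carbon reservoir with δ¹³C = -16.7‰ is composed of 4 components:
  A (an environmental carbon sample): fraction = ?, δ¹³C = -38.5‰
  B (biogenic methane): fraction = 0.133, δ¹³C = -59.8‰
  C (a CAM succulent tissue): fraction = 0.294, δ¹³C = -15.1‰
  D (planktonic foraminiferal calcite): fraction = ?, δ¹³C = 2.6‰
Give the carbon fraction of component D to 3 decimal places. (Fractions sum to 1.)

Let f_D and f_A be the unknown fractions; fractions sum to 1 so f_D + f_A = 0.573.
Mass balance: Σ fᵢ·δᵢ = δ_bulk ⇒ f_D·(2.6) + f_A·(-38.5) = -16.7 − (-12.393) = -4.307
Substitute f_A = 0.573 − f_D:
f_D·(2.6 − -38.5) = -4.307 − 0.573×(-38.5) = 17.753
f_D = 17.753 / 41.1 = 0.4320

0.432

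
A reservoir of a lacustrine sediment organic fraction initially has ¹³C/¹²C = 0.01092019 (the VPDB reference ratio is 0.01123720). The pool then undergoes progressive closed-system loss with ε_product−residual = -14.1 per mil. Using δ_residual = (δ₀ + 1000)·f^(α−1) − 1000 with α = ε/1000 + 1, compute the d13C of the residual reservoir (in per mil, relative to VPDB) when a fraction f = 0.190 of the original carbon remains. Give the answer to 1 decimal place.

-5.2 per mil

δ₀ = (0.01092019/0.01123720 − 1)×1000 = (0.971789 − 1)×1000 = -28.211 per mil
α − 1 = ε/1000 = -0.0141
f^(α−1) = 0.190^(-0.0141) = 1.023693
δ_res = (-28.211 + 1000) × 1.023693 − 1000 = 994.813 − 1000 = -5.19 per mil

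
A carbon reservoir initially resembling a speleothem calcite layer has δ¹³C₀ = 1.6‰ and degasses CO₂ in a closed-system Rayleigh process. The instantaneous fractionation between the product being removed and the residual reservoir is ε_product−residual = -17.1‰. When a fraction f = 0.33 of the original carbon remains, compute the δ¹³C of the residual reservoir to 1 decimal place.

Rayleigh residual: δ_res = (δ₀ + 1000)·f^(α−1) − 1000
α = ε/1000 + 1 = 0.98290, so α − 1 = -0.01710
f^(α−1) = 0.33^(-0.01710) = 1.019139
δ_res = (1.6 + 1000) × 1.019139 − 1000 = 1020.770 − 1000 = 20.77‰

20.8‰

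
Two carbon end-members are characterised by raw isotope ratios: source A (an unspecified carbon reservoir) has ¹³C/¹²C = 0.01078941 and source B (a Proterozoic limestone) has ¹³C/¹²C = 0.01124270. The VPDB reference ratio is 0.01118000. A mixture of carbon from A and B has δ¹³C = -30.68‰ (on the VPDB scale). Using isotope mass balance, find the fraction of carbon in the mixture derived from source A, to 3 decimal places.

0.895

δ_A = (0.01078941/0.01118000 − 1)×1000 = (0.965064 − 1)×1000 = -34.936‰
δ_B = (0.01124270/0.01118000 − 1)×1000 = (1.005608 − 1)×1000 = 5.608‰
f_A = (δ_mix − δ_B)/(δ_A − δ_B) = (-30.68 − (5.608))/(-34.936 − (5.608))
f_A = -36.288 / -40.545 = 0.8950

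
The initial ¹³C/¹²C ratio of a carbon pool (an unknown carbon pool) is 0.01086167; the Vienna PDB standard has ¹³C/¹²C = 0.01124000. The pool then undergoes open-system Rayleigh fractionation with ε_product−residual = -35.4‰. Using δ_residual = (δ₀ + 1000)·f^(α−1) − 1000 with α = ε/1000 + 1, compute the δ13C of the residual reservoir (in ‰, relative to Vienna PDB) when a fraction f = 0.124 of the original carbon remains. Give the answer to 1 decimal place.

40.5‰

δ₀ = (0.01086167/0.01124000 − 1)×1000 = (0.966341 − 1)×1000 = -33.659‰
α − 1 = ε/1000 = -0.0354
f^(α−1) = 0.124^(-0.0354) = 1.076695
δ_res = (-33.659 + 1000) × 1.076695 − 1000 = 1040.455 − 1000 = 40.45‰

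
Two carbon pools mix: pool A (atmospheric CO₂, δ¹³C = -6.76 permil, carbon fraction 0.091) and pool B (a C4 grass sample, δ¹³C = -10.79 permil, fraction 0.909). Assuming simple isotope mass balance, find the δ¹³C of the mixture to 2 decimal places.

δ_mix = f_A·δ_A + f_B·δ_B
δ_mix = 0.091 × (-6.76) + 0.909 × (-10.79)
δ_mix = -0.615 + -9.808 = -10.423 permil

-10.42 permil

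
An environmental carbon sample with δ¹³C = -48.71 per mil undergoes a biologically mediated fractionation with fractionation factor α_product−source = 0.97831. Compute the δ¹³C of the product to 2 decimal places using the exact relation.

δ_product = (δ_source + 1000)·α − 1000
δ_product = (-48.71 + 1000) × 0.97831 − 1000
δ_product = 930.657 − 1000 = -69.343 per mil

-69.34 per mil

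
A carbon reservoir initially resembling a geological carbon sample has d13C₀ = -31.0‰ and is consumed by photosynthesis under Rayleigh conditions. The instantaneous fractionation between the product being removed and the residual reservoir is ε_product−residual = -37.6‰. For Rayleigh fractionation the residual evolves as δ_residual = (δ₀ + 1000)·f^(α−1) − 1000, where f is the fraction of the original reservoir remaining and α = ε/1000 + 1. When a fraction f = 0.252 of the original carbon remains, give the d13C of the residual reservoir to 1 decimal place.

20.5‰

Rayleigh residual: δ_res = (δ₀ + 1000)·f^(α−1) − 1000
α = ε/1000 + 1 = 0.96240, so α − 1 = -0.03760
f^(α−1) = 0.252^(-0.03760) = 1.053191
δ_res = (-31.0 + 1000) × 1.053191 − 1000 = 1020.543 − 1000 = 20.54‰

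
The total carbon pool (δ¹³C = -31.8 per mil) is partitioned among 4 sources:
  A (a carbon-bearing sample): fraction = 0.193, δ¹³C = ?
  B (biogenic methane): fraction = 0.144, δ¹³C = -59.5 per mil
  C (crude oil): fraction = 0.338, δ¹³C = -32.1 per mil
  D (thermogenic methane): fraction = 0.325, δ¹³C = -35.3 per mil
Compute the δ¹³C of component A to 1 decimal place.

-4.7 per mil

Isotope mass balance: δ_bulk = Σ fᵢ·δᵢ.
-31.8 = 0.193×δ_A + 0.144×(-59.5) + 0.338×(-32.1) + 0.325×(-35.3)
0.193·δ_A = -31.8 − (-30.890) = -0.910
δ_A = -0.910 / 0.193 = -4.71 per mil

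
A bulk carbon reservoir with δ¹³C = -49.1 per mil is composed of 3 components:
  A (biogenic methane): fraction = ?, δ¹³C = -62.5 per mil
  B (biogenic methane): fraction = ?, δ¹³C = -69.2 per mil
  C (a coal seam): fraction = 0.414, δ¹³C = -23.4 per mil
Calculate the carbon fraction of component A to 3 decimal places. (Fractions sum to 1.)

Let f_A and f_B be the unknown fractions; fractions sum to 1 so f_A + f_B = 0.586.
Mass balance: Σ fᵢ·δᵢ = δ_bulk ⇒ f_A·(-62.5) + f_B·(-69.2) = -49.1 − (-9.688) = -39.412
Substitute f_B = 0.586 − f_A:
f_A·(-62.5 − -69.2) = -39.412 − 0.586×(-69.2) = 1.139
f_A = 1.139 / 6.7 = 0.1700

0.170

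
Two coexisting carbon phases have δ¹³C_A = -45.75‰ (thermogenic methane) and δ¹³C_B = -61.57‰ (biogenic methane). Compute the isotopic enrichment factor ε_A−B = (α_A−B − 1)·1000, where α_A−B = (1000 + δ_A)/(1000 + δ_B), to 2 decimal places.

α_A−B = (1000 + -45.75) / (1000 + -61.57) = 954.25 / 938.43 = 1.016858
ε_A−B = (1.016858 − 1) × 1000 = 16.858‰
(The approximation ε ≈ δ_A − δ_B would give 15.82‰.)

16.86‰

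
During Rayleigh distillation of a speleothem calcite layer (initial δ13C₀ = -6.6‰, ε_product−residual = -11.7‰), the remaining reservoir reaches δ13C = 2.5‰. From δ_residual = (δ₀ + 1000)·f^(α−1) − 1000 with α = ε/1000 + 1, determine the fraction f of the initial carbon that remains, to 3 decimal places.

0.459

α − 1 = ε/1000 = -0.0117
(δ_res + 1000)/(δ₀ + 1000) = (2.5 + 1000)/(-6.6 + 1000) = 1002.5/993.4 = 1.009160
f = 1.009160^(1/-0.0117) = exp(ln(1.009160)/-0.0117) = exp(0.00912/-0.0117)
f = exp(-0.7794) = 0.4587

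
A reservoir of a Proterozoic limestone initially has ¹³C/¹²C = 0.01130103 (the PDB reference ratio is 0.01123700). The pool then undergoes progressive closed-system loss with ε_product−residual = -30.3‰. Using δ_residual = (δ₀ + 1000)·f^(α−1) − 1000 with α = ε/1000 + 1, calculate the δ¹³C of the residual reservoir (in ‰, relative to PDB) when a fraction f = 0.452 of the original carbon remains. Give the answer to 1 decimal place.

δ₀ = (0.01130103/0.01123700 − 1)×1000 = (1.005698 − 1)×1000 = 5.698‰
α − 1 = ε/1000 = -0.0303
f^(α−1) = 0.452^(-0.0303) = 1.024352
δ_res = (5.698 + 1000) × 1.024352 − 1000 = 1030.189 − 1000 = 30.19‰

30.2‰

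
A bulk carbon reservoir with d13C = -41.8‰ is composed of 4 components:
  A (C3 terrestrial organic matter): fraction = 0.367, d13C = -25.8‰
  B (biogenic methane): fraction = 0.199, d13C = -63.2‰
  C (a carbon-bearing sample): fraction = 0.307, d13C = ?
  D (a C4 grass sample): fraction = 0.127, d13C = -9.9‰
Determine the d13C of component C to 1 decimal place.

-60.3‰

Isotope mass balance: δ_bulk = Σ fᵢ·δᵢ.
-41.8 = 0.367×(-25.8) + 0.199×(-63.2) + 0.307×δ_C + 0.127×(-9.9)
0.307·δ_C = -41.8 − (-23.303) = -18.497
δ_C = -18.497 / 0.307 = -60.25‰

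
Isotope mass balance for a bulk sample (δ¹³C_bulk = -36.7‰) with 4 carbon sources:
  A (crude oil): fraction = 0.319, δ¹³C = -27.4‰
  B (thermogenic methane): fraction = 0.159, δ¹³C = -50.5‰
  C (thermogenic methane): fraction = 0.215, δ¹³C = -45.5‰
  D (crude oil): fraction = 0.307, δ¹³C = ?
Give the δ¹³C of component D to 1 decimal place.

-33.1‰

Isotope mass balance: δ_bulk = Σ fᵢ·δᵢ.
-36.7 = 0.319×(-27.4) + 0.159×(-50.5) + 0.215×(-45.5) + 0.307×δ_D
0.307·δ_D = -36.7 − (-26.553) = -10.147
δ_D = -10.147 / 0.307 = -33.05‰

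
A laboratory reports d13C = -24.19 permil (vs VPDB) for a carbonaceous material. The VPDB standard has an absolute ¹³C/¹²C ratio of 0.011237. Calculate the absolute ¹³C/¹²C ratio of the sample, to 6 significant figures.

R_sample = R_standard × (d13C/1000 + 1)
R_sample = 0.011237 × (-24.19/1000 + 1) = 0.011237 × 0.975810
R_sample = 0.0109652

0.0109652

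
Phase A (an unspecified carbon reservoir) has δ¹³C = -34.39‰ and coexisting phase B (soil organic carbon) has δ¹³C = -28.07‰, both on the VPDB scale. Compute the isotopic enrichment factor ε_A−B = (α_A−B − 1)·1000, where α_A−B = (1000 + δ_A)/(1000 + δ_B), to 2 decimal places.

α_A−B = (1000 + -34.39) / (1000 + -28.07) = 965.61 / 971.93 = 0.993497
ε_A−B = (0.993497 − 1) × 1000 = -6.503‰
(The approximation ε ≈ δ_A − δ_B would give -6.32‰.)

-6.50‰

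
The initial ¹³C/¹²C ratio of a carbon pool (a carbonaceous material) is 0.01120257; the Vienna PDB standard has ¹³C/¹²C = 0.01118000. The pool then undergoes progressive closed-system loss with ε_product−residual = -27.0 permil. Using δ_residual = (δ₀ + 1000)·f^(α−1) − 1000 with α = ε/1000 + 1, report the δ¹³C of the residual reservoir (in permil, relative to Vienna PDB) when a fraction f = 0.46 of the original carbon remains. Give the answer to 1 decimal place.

23.2 permil

δ₀ = (0.01120257/0.01118000 − 1)×1000 = (1.002019 − 1)×1000 = 2.019 permil
α − 1 = ε/1000 = -0.0270
f^(α−1) = 0.46^(-0.0270) = 1.021188
δ_res = (2.019 + 1000) × 1.021188 − 1000 = 1023.249 − 1000 = 23.25 permil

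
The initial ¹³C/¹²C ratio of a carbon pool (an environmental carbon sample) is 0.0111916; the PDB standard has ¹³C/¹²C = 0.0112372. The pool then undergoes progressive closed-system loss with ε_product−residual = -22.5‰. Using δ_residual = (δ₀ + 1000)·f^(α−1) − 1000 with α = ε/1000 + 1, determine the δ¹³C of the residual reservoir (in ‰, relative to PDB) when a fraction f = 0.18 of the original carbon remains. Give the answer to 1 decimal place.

δ₀ = (0.0111916/0.0112372 − 1)×1000 = (0.995942 − 1)×1000 = -4.058‰
α − 1 = ε/1000 = -0.0225
f^(α−1) = 0.18^(-0.0225) = 1.039337
δ_res = (-4.058 + 1000) × 1.039337 − 1000 = 1035.119 − 1000 = 35.12‰

35.1‰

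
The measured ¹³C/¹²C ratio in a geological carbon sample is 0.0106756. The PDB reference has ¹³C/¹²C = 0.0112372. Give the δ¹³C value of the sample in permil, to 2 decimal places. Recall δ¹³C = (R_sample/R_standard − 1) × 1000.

δ¹³C = (R_sample / R_standard − 1) × 1000
R_sample / R_standard = 0.0106756 / 0.0112372 = 0.950023
δ¹³C = (0.950023 − 1) × 1000 = -49.977 permil

-49.98 permil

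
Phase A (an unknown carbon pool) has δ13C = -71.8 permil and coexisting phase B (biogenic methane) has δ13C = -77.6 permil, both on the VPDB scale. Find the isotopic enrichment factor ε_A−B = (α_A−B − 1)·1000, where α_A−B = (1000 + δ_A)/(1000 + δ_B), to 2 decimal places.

α_A−B = (1000 + -71.8) / (1000 + -77.6) = 928.2 / 922.4 = 1.006288
ε_A−B = (1.006288 − 1) × 1000 = 6.288 permil
(The approximation ε ≈ δ_A − δ_B would give 5.8 permil.)

6.29 permil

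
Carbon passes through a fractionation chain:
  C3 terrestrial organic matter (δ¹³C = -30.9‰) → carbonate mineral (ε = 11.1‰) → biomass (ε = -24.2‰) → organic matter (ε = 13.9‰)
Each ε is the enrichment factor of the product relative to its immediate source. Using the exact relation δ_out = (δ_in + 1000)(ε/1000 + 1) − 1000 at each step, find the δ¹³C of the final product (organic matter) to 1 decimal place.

step 1: δ = (-30.90 + 1000)·(11.1/1000 + 1) − 1000 = -20.14‰
step 2: δ = (-20.14 + 1000)·(-24.2/1000 + 1) − 1000 = -43.86‰
step 3: δ = (-43.86 + 1000)·(13.9/1000 + 1) − 1000 = -30.57‰

-30.6‰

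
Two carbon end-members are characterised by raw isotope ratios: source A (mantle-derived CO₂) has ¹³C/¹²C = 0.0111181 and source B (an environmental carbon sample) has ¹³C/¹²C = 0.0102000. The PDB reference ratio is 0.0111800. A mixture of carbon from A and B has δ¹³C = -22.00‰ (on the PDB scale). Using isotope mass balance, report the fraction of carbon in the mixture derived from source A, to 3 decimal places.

δ_A = (0.0111181/0.0111800 − 1)×1000 = (0.994463 − 1)×1000 = -5.537‰
δ_B = (0.0102000/0.0111800 − 1)×1000 = (0.912343 − 1)×1000 = -87.657‰
f_A = (δ_mix − δ_B)/(δ_A − δ_B) = (-22.00 − (-87.657))/(-5.537 − (-87.657))
f_A = 65.657 / 82.120 = 0.7995

0.800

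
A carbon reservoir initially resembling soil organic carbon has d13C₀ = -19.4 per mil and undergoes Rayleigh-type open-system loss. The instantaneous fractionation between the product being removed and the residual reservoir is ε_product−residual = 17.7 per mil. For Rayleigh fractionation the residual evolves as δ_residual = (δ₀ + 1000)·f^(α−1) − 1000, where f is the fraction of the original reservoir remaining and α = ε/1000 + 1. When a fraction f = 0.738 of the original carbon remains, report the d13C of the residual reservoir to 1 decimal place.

-24.7 per mil

Rayleigh residual: δ_res = (δ₀ + 1000)·f^(α−1) − 1000
α = ε/1000 + 1 = 1.01770, so α − 1 = 0.01770
f^(α−1) = 0.738^(0.01770) = 0.994637
δ_res = (-19.4 + 1000) × 0.994637 − 1000 = 975.341 − 1000 = -24.66 per mil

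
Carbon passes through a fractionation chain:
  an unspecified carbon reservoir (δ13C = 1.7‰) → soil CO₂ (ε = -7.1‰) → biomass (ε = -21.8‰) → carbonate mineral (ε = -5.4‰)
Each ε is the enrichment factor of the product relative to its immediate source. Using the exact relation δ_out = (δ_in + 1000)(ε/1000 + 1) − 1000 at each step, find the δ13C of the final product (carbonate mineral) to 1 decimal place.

-32.3‰

step 1: δ = (1.70 + 1000)·(-7.1/1000 + 1) − 1000 = -5.41‰
step 2: δ = (-5.41 + 1000)·(-21.8/1000 + 1) − 1000 = -27.09‰
step 3: δ = (-27.09 + 1000)·(-5.4/1000 + 1) − 1000 = -32.35‰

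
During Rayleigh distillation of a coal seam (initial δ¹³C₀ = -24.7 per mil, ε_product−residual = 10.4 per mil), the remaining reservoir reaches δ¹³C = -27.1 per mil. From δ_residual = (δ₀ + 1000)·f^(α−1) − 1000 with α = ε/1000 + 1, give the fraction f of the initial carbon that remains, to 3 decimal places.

α − 1 = ε/1000 = 0.0104
(δ_res + 1000)/(δ₀ + 1000) = (-27.1 + 1000)/(-24.7 + 1000) = 972.9/975.3 = 0.997539
f = 0.997539^(1/0.0104) = exp(ln(0.997539)/0.0104) = exp(-0.00246/0.0104)
f = exp(-0.2369) = 0.7891

0.789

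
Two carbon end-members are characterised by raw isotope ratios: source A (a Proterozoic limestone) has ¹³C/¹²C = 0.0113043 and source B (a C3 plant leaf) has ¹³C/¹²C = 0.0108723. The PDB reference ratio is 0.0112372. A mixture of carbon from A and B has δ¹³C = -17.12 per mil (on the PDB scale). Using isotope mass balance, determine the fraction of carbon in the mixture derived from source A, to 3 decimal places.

0.399

δ_A = (0.0113043/0.0112372 − 1)×1000 = (1.005971 − 1)×1000 = 5.971 per mil
δ_B = (0.0108723/0.0112372 − 1)×1000 = (0.967527 − 1)×1000 = -32.473 per mil
f_A = (δ_mix − δ_B)/(δ_A − δ_B) = (-17.12 − (-32.473))/(5.971 − (-32.473))
f_A = 15.353 / 38.444 = 0.3993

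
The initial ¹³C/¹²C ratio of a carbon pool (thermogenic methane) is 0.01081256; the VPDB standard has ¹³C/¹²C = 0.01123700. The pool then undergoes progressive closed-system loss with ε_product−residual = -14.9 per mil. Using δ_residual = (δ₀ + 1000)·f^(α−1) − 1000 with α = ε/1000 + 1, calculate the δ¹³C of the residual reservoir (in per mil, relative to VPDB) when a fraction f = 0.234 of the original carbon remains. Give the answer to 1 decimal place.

δ₀ = (0.01081256/0.01123700 − 1)×1000 = (0.962228 − 1)×1000 = -37.772 per mil
α − 1 = ε/1000 = -0.0149
f^(α−1) = 0.234^(-0.0149) = 1.021877
δ_res = (-37.772 + 1000) × 1.021877 − 1000 = 983.279 − 1000 = -16.72 per mil

-16.7 per mil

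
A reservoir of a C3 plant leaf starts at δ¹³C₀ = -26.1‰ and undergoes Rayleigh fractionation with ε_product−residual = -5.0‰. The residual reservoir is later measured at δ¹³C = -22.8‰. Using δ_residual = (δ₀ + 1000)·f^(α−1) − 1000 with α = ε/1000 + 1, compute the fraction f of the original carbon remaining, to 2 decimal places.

α − 1 = ε/1000 = -0.0050
(δ_res + 1000)/(δ₀ + 1000) = (-22.8 + 1000)/(-26.1 + 1000) = 977.2/973.9 = 1.003388
f = 1.003388^(1/-0.0050) = exp(ln(1.003388)/-0.0050) = exp(0.00338/-0.0050)
f = exp(-0.6765) = 0.5084

0.51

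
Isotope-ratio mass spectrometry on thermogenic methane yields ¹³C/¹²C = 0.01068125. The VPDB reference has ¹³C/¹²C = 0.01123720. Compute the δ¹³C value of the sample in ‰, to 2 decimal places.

-49.47‰

δ¹³C = (R_sample / R_standard − 1) × 1000
R_sample / R_standard = 0.01068125 / 0.01123720 = 0.950526
δ¹³C = (0.950526 − 1) × 1000 = -49.474‰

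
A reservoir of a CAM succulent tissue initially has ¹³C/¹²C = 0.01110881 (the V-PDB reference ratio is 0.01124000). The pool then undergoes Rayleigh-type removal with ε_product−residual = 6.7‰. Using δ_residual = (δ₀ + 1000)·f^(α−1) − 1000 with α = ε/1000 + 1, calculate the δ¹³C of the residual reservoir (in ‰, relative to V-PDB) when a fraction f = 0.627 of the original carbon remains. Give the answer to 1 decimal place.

-14.8‰

δ₀ = (0.01110881/0.01124000 − 1)×1000 = (0.988328 − 1)×1000 = -11.672‰
α − 1 = ε/1000 = 0.0067
f^(α−1) = 0.627^(0.0067) = 0.996877
δ_res = (-11.672 + 1000) × 0.996877 − 1000 = 985.242 − 1000 = -14.76‰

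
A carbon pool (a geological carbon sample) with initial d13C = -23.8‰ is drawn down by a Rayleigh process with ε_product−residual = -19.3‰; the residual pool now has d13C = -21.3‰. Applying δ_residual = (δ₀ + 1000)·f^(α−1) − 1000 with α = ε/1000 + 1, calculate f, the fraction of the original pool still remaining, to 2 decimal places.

0.88

α − 1 = ε/1000 = -0.0193
(δ_res + 1000)/(δ₀ + 1000) = (-21.3 + 1000)/(-23.8 + 1000) = 978.7/976.2 = 1.002561
f = 1.002561^(1/-0.0193) = exp(ln(1.002561)/-0.0193) = exp(0.00256/-0.0193)
f = exp(-0.1325) = 0.8759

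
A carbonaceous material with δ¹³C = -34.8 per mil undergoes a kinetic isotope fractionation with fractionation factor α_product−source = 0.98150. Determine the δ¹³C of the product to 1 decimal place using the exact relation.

δ_product = (δ_source + 1000)·α − 1000
δ_product = (-34.8 + 1000) × 0.98150 − 1000
δ_product = 947.344 − 1000 = -52.66 per mil

-52.7 per mil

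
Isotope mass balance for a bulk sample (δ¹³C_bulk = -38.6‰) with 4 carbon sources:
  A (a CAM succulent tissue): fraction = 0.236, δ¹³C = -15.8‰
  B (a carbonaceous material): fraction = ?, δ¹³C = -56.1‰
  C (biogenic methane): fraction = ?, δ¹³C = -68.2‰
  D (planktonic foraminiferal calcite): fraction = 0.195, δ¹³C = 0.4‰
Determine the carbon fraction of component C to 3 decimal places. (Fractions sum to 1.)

0.250

Let f_C and f_B be the unknown fractions; fractions sum to 1 so f_C + f_B = 0.569.
Mass balance: Σ fᵢ·δᵢ = δ_bulk ⇒ f_C·(-68.2) + f_B·(-56.1) = -38.6 − (-3.651) = -34.949
Substitute f_B = 0.569 − f_C:
f_C·(-68.2 − -56.1) = -34.949 − 0.569×(-56.1) = -3.028
f_C = -3.028 / -12.1 = 0.2503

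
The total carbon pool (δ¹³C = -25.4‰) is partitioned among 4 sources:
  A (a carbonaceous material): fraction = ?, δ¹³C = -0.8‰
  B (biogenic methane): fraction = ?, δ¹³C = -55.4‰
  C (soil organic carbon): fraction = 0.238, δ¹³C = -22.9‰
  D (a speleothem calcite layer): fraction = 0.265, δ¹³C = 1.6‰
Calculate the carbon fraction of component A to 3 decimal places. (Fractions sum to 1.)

0.131

Let f_A and f_B be the unknown fractions; fractions sum to 1 so f_A + f_B = 0.497.
Mass balance: Σ fᵢ·δᵢ = δ_bulk ⇒ f_A·(-0.8) + f_B·(-55.4) = -25.4 − (-5.026) = -20.374
Substitute f_B = 0.497 − f_A:
f_A·(-0.8 − -55.4) = -20.374 − 0.497×(-55.4) = 7.160
f_A = 7.160 / 54.6 = 0.1311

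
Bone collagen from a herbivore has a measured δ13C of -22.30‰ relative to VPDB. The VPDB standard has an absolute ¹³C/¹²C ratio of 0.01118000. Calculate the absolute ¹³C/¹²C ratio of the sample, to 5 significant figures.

0.010931

R_sample = R_standard × (δ13C/1000 + 1)
R_sample = 0.01118000 × (-22.30/1000 + 1) = 0.01118000 × 0.977700
R_sample = 0.0109307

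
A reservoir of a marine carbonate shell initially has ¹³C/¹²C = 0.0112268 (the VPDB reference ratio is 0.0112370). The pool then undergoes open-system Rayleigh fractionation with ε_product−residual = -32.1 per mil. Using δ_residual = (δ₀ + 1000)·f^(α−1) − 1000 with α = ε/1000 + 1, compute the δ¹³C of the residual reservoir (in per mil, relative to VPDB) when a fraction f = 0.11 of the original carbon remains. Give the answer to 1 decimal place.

δ₀ = (0.0112268/0.0112370 − 1)×1000 = (0.999092 − 1)×1000 = -0.908 per mil
α − 1 = ε/1000 = -0.0321
f^(α−1) = 0.11^(-0.0321) = 1.073424
δ_res = (-0.908 + 1000) × 1.073424 − 1000 = 1072.450 − 1000 = 72.45 per mil

72.4 per mil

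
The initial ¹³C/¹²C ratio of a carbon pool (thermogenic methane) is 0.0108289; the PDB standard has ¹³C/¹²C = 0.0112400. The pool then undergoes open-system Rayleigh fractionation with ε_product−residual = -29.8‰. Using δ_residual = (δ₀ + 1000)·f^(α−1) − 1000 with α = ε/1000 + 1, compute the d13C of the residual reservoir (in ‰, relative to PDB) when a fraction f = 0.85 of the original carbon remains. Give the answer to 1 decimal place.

-31.9‰

δ₀ = (0.0108289/0.0112400 − 1)×1000 = (0.963425 − 1)×1000 = -36.575‰
α − 1 = ε/1000 = -0.0298
f^(α−1) = 0.85^(-0.0298) = 1.004855
δ_res = (-36.575 + 1000) × 1.004855 − 1000 = 968.103 − 1000 = -31.90‰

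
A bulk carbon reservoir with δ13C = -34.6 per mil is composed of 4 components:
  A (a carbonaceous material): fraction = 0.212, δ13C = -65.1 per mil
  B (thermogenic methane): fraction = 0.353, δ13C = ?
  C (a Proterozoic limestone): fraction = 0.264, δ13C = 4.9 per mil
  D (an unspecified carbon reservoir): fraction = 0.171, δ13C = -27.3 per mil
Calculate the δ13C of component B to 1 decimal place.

-49.4 per mil

Isotope mass balance: δ_bulk = Σ fᵢ·δᵢ.
-34.6 = 0.212×(-65.1) + 0.353×δ_B + 0.264×(4.9) + 0.171×(-27.3)
0.353·δ_B = -34.6 − (-17.176) = -17.424
δ_B = -17.424 / 0.353 = -49.36 per mil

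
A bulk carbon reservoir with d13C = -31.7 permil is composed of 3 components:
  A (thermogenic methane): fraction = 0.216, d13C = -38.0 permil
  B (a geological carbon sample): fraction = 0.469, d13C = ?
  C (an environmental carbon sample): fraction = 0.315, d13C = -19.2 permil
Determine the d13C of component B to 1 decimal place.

Isotope mass balance: δ_bulk = Σ fᵢ·δᵢ.
-31.7 = 0.216×(-38.0) + 0.469×δ_B + 0.315×(-19.2)
0.469·δ_B = -31.7 − (-14.256) = -17.444
δ_B = -17.444 / 0.469 = -37.19 permil

-37.2 permil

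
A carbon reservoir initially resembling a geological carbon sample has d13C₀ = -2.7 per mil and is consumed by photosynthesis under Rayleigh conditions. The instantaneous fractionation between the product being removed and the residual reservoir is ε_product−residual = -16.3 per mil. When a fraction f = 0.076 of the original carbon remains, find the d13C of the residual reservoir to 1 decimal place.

Rayleigh residual: δ_res = (δ₀ + 1000)·f^(α−1) − 1000
α = ε/1000 + 1 = 0.98370, so α − 1 = -0.01630
f^(α−1) = 0.076^(-0.01630) = 1.042900
δ_res = (-2.7 + 1000) × 1.042900 − 1000 = 1040.084 − 1000 = 40.08 per mil

40.1 per mil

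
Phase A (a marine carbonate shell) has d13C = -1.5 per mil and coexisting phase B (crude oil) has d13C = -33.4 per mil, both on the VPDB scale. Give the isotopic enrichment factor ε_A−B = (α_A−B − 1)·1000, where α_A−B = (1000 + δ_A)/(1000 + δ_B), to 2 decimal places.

33.00 per mil

α_A−B = (1000 + -1.5) / (1000 + -33.4) = 998.5 / 966.6 = 1.033002
ε_A−B = (1.033002 − 1) × 1000 = 33.002 per mil
(The approximation ε ≈ δ_A − δ_B would give 31.9 per mil.)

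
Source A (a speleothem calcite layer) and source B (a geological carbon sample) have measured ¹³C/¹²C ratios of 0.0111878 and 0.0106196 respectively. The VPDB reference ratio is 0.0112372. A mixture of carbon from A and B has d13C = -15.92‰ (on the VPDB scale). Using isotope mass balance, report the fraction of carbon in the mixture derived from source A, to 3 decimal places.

0.772

δ_A = (0.0111878/0.0112372 − 1)×1000 = (0.995604 − 1)×1000 = -4.396‰
δ_B = (0.0106196/0.0112372 − 1)×1000 = (0.945040 − 1)×1000 = -54.960‰
f_A = (δ_mix − δ_B)/(δ_A − δ_B) = (-15.92 − (-54.960))/(-4.396 − (-54.960))
f_A = 39.040 / 50.564 = 0.7721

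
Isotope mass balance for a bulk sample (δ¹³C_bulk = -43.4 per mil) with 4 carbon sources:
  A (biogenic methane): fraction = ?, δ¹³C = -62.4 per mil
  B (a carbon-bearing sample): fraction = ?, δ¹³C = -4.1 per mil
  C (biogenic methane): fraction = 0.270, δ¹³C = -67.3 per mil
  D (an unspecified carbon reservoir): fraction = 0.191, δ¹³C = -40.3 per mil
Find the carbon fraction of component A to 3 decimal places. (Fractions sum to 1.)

0.263

Let f_A and f_B be the unknown fractions; fractions sum to 1 so f_A + f_B = 0.539.
Mass balance: Σ fᵢ·δᵢ = δ_bulk ⇒ f_A·(-62.4) + f_B·(-4.1) = -43.4 − (-25.868) = -17.532
Substitute f_B = 0.539 − f_A:
f_A·(-62.4 − -4.1) = -17.532 − 0.539×(-4.1) = -15.322
f_A = -15.322 / -58.3 = 0.2628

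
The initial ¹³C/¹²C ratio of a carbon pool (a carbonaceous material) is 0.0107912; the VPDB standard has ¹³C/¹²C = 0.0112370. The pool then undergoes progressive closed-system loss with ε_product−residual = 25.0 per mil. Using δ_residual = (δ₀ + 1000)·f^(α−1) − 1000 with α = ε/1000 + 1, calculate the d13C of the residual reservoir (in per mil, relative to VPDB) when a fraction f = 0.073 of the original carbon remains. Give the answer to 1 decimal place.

-100.5 per mil

δ₀ = (0.0107912/0.0112370 − 1)×1000 = (0.960327 − 1)×1000 = -39.673 per mil
α − 1 = ε/1000 = 0.0250
f^(α−1) = 0.073^(0.0250) = 0.936662
δ_res = (-39.673 + 1000) × 0.936662 − 1000 = 899.503 − 1000 = -100.50 per mil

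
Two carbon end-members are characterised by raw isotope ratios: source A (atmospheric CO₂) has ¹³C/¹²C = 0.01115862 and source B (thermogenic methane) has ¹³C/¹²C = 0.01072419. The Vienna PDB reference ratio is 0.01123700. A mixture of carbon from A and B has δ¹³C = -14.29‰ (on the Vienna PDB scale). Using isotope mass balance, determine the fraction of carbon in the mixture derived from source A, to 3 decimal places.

0.811

δ_A = (0.01115862/0.01123700 − 1)×1000 = (0.993025 − 1)×1000 = -6.975‰
δ_B = (0.01072419/0.01123700 − 1)×1000 = (0.954364 − 1)×1000 = -45.636‰
f_A = (δ_mix − δ_B)/(δ_A − δ_B) = (-14.29 − (-45.636))/(-6.975 − (-45.636))
f_A = 31.346 / 38.661 = 0.8108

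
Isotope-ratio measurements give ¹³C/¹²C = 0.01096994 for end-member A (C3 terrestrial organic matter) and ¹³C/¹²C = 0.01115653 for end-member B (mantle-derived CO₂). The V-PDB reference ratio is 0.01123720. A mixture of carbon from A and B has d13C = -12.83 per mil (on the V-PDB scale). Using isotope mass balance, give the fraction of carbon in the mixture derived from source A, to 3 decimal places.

δ_A = (0.01096994/0.01123720 − 1)×1000 = (0.976216 − 1)×1000 = -23.784 per mil
δ_B = (0.01115653/0.01123720 − 1)×1000 = (0.992821 − 1)×1000 = -7.179 per mil
f_A = (δ_mix − δ_B)/(δ_A − δ_B) = (-12.83 − (-7.179))/(-23.784 − (-7.179))
f_A = -5.651 / -16.605 = 0.3403

0.340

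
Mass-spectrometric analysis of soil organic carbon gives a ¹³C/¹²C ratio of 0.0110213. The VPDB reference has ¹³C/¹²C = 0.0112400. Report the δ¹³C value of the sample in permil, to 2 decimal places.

-19.46 permil

δ¹³C = (R_sample / R_standard − 1) × 1000
R_sample / R_standard = 0.0110213 / 0.0112400 = 0.980543
δ¹³C = (0.980543 − 1) × 1000 = -19.457 permil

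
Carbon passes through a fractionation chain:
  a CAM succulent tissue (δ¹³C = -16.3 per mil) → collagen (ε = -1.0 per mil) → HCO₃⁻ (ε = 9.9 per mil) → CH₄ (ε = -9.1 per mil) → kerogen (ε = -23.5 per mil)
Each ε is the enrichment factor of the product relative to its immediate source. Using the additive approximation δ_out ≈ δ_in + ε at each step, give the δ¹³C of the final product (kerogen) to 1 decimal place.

-40.0 per mil

step 1: δ ≈ -16.3 + (-1.0) = -17.3 per mil
step 2: δ ≈ -17.3 + (9.9) = -7.4 per mil
step 3: δ ≈ -7.4 + (-9.1) = -16.5 per mil
step 4: δ ≈ -16.5 + (-23.5) = -40.0 per mil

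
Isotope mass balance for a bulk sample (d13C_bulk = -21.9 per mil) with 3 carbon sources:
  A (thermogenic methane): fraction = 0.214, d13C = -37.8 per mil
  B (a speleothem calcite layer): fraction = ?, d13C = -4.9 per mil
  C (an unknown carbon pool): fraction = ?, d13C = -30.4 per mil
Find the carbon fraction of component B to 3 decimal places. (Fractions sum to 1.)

0.395

Let f_B and f_C be the unknown fractions; fractions sum to 1 so f_B + f_C = 0.786.
Mass balance: Σ fᵢ·δᵢ = δ_bulk ⇒ f_B·(-4.9) + f_C·(-30.4) = -21.9 − (-8.089) = -13.811
Substitute f_C = 0.786 − f_B:
f_B·(-4.9 − -30.4) = -13.811 − 0.786×(-30.4) = 10.084
f_B = 10.084 / 25.5 = 0.3954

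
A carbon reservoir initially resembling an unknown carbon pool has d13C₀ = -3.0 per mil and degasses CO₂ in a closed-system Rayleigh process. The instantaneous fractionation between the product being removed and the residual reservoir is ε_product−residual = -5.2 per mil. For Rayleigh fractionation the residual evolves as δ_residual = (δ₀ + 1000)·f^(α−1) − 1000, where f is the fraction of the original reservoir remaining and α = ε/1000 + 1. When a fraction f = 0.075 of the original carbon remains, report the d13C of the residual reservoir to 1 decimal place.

Rayleigh residual: δ_res = (δ₀ + 1000)·f^(α−1) − 1000
α = ε/1000 + 1 = 0.99480, so α − 1 = -0.00520
f^(α−1) = 0.075^(-0.00520) = 1.013561
δ_res = (-3.0 + 1000) × 1.013561 − 1000 = 1010.520 − 1000 = 10.52 per mil

10.5 per mil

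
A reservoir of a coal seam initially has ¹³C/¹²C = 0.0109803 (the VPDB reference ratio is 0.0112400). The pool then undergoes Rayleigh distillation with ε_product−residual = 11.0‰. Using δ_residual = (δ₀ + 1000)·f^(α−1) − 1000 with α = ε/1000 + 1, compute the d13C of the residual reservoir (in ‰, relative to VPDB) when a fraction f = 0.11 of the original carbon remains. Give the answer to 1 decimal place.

δ₀ = (0.0109803/0.0112400 − 1)×1000 = (0.976895 − 1)×1000 = -23.105‰
α − 1 = ε/1000 = 0.0110
f^(α−1) = 0.11^(0.0110) = 0.976012
δ_res = (-23.105 + 1000) × 0.976012 − 1000 = 953.462 − 1000 = -46.54‰

-46.5‰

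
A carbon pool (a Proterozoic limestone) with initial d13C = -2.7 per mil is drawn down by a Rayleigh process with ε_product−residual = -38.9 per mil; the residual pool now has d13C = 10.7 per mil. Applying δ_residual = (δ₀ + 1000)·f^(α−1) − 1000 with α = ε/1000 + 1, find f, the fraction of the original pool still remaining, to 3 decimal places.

α − 1 = ε/1000 = -0.0389
(δ_res + 1000)/(δ₀ + 1000) = (10.7 + 1000)/(-2.7 + 1000) = 1010.7/997.3 = 1.013436
f = 1.013436^(1/-0.0389) = exp(ln(1.013436)/-0.0389) = exp(0.01335/-0.0389)
f = exp(-0.3431) = 0.7096

0.710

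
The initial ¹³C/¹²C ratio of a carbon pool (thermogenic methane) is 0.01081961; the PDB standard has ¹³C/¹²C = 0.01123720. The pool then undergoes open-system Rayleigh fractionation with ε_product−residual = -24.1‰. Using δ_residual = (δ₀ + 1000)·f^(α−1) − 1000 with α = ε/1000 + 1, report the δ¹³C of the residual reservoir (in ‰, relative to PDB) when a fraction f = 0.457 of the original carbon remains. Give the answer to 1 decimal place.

-18.8‰

δ₀ = (0.01081961/0.01123720 − 1)×1000 = (0.962839 − 1)×1000 = -37.161‰
α − 1 = ε/1000 = -0.0241
f^(α−1) = 0.457^(-0.0241) = 1.019051
δ_res = (-37.161 + 1000) × 1.019051 − 1000 = 981.182 − 1000 = -18.82‰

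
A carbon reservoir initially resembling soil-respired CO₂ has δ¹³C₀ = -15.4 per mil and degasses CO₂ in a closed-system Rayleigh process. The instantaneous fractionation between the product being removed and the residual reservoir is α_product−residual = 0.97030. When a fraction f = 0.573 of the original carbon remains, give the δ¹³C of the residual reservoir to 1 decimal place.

Rayleigh residual: δ_res = (δ₀ + 1000)·f^(α−1) − 1000
α − 1 = -0.02970
f^(α−1) = 0.573^(-0.02970) = 1.016677
δ_res = (-15.4 + 1000) × 1.016677 − 1000 = 1001.020 − 1000 = 1.02 per mil

1.0 per mil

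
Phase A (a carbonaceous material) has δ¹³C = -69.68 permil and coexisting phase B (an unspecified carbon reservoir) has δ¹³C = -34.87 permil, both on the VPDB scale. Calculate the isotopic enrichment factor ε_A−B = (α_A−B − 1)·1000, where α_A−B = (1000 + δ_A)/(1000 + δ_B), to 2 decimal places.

α_A−B = (1000 + -69.68) / (1000 + -34.87) = 930.32 / 965.13 = 0.963932
ε_A−B = (0.963932 − 1) × 1000 = -36.068 permil
(The approximation ε ≈ δ_A − δ_B would give -34.81 permil.)

-36.07 permil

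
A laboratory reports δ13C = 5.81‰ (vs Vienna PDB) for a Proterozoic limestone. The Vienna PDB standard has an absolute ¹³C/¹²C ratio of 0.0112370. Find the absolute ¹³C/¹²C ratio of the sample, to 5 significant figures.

0.011302

R_sample = R_standard × (δ13C/1000 + 1)
R_sample = 0.0112370 × (5.81/1000 + 1) = 0.0112370 × 1.005810
R_sample = 0.0113023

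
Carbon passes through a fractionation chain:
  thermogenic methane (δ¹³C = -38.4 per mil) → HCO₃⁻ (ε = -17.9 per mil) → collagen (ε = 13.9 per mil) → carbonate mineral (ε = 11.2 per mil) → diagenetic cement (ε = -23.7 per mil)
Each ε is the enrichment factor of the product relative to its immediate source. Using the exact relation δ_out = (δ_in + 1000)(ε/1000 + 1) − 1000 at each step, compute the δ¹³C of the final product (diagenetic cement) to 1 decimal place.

step 1: δ = (-38.40 + 1000)·(-17.9/1000 + 1) − 1000 = -55.61 per mil
step 2: δ = (-55.61 + 1000)·(13.9/1000 + 1) − 1000 = -42.49 per mil
step 3: δ = (-42.49 + 1000)·(11.2/1000 + 1) − 1000 = -31.76 per mil
step 4: δ = (-31.76 + 1000)·(-23.7/1000 + 1) − 1000 = -54.71 per mil

-54.7 per mil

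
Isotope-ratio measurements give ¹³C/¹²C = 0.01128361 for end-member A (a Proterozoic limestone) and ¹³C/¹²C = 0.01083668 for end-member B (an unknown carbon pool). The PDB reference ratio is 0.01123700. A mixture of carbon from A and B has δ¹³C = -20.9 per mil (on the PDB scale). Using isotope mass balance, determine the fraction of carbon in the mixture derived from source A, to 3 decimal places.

0.370

δ_A = (0.01128361/0.01123700 − 1)×1000 = (1.004148 − 1)×1000 = 4.148 per mil
δ_B = (0.01083668/0.01123700 − 1)×1000 = (0.964375 − 1)×1000 = -35.625 per mil
f_A = (δ_mix − δ_B)/(δ_A − δ_B) = (-20.9 − (-35.625))/(4.148 − (-35.625))
f_A = 14.725 / 39.773 = 0.3702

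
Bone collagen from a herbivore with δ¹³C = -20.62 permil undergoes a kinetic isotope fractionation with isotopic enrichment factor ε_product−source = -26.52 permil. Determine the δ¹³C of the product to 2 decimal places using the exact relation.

-46.59 permil

To first order, δ_product ≈ δ_source + ε = -47.14 permil.
Exactly, δ_product = (δ_source + 1000)·(ε/1000 + 1) − 1000.
δ_product = (-20.62 + 1000) × (-26.52/1000 + 1) − 1000
δ_product = -46.593 permil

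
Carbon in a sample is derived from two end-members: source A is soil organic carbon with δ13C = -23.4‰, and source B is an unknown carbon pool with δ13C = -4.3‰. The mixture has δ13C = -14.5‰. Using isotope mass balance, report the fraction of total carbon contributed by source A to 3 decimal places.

0.534

δ_mix = f_A·δ_A + (1 − f_A)·δ_B  ⇒  f_A = (δ_mix − δ_B)/(δ_A − δ_B)
f_A = (-14.5 − (-4.3)) / (-23.4 − (-4.3))
f_A = -10.2 / -19.1 = 0.5340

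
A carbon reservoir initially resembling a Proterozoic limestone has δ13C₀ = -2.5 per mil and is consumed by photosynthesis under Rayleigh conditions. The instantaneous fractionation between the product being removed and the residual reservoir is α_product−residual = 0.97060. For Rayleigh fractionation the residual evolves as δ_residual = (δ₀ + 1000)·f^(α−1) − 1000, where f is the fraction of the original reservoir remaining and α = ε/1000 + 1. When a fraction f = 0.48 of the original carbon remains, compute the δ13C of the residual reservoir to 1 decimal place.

19.3 per mil

Rayleigh residual: δ_res = (δ₀ + 1000)·f^(α−1) − 1000
α − 1 = -0.02940
f^(α−1) = 0.48^(-0.02940) = 1.021813
δ_res = (-2.5 + 1000) × 1.021813 − 1000 = 1019.259 − 1000 = 19.26 per mil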